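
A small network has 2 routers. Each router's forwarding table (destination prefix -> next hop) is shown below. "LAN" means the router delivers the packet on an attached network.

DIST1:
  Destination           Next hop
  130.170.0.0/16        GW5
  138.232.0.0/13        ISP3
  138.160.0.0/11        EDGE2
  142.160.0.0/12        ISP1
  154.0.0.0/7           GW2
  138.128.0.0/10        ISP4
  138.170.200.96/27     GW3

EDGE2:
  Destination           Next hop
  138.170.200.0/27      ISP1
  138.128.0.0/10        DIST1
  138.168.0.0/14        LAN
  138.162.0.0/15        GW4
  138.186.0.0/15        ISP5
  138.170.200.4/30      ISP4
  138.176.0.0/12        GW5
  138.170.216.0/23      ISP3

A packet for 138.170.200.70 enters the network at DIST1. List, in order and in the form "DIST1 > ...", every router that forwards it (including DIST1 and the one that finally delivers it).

At DIST1: longest match for 138.170.200.70 is 138.160.0.0/11 -> EDGE2
At EDGE2: longest match for 138.170.200.70 is 138.168.0.0/14 -> LAN

DIST1 > EDGE2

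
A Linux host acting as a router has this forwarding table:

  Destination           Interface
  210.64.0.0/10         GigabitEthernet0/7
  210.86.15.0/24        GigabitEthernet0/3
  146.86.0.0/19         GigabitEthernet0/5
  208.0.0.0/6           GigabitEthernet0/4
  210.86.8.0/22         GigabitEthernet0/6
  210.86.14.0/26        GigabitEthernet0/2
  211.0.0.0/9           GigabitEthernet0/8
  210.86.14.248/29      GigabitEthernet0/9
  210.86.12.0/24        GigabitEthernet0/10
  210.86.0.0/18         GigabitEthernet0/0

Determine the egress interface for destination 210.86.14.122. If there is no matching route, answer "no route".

GigabitEthernet0/0

Routes whose prefix contains 210.86.14.122:
  208.0.0.0/6 (208.0.0.0 - 211.255.255.255) -> GigabitEthernet0/4
  210.64.0.0/10 (210.64.0.0 - 210.127.255.255) -> GigabitEthernet0/7
  210.86.0.0/18 (210.86.0.0 - 210.86.63.255) -> GigabitEthernet0/0
More-specific entries that do NOT match:
  210.86.14.248/29 (210.86.14.248 - 210.86.14.255) does not contain 210.86.14.122
  210.86.14.0/26 (210.86.14.0 - 210.86.14.63) does not contain 210.86.14.122
  210.86.15.0/24 (210.86.15.0 - 210.86.15.255) does not contain 210.86.14.122
  210.86.12.0/24 (210.86.12.0 - 210.86.12.255) does not contain 210.86.14.122
  210.86.8.0/22 (210.86.8.0 - 210.86.11.255) does not contain 210.86.14.122
  146.86.0.0/19 (146.86.0.0 - 146.86.31.255) does not contain 210.86.14.122
Longest matching prefix is /18 -> interface GigabitEthernet0/0.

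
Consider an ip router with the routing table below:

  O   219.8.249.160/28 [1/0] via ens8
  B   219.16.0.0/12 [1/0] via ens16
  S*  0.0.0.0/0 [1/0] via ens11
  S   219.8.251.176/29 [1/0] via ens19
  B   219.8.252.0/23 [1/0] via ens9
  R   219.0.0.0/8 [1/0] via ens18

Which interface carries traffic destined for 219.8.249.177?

ens18

Routes whose prefix contains 219.8.249.177:
  0.0.0.0/0 (default, matches everything) -> ens11
  219.0.0.0/8 (219.0.0.0 - 219.255.255.255) -> ens18
More-specific entries that do NOT match:
  219.8.251.176/29 (219.8.251.176 - 219.8.251.183) does not contain 219.8.249.177
  219.8.249.160/28 (219.8.249.160 - 219.8.249.175) does not contain 219.8.249.177
  219.8.252.0/23 (219.8.252.0 - 219.8.253.255) does not contain 219.8.249.177
  219.16.0.0/12 (219.16.0.0 - 219.31.255.255) does not contain 219.8.249.177
Longest matching prefix is /8 -> interface ens18.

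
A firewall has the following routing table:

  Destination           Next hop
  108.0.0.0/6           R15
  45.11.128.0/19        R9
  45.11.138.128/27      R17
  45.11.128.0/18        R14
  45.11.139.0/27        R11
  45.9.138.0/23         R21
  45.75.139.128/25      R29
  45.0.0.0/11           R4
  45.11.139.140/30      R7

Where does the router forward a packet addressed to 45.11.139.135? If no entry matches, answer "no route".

R9

Routes whose prefix contains 45.11.139.135:
  45.0.0.0/11 (45.0.0.0 - 45.31.255.255) -> R4
  45.11.128.0/18 (45.11.128.0 - 45.11.191.255) -> R14
  45.11.128.0/19 (45.11.128.0 - 45.11.159.255) -> R9
More-specific entries that do NOT match:
  45.11.139.140/30 (45.11.139.140 - 45.11.139.143) does not contain 45.11.139.135
  45.11.138.128/27 (45.11.138.128 - 45.11.138.159) does not contain 45.11.139.135
  45.11.139.0/27 (45.11.139.0 - 45.11.139.31) does not contain 45.11.139.135
  45.75.139.128/25 (45.75.139.128 - 45.75.139.255) does not contain 45.11.139.135
  45.9.138.0/23 (45.9.138.0 - 45.9.139.255) does not contain 45.11.139.135
Longest matching prefix is /19 -> next hop R9.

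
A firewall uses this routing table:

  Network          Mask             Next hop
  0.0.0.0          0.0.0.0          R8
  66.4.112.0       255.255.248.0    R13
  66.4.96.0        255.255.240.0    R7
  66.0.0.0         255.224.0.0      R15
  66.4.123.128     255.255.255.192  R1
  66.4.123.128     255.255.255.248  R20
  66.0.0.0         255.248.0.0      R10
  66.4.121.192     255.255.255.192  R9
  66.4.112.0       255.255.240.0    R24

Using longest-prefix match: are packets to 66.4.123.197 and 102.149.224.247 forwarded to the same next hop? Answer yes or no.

66.4.123.197: longest match 66.4.112.0/20 -> R24
102.149.224.247: longest match 0.0.0.0/0 -> R8

no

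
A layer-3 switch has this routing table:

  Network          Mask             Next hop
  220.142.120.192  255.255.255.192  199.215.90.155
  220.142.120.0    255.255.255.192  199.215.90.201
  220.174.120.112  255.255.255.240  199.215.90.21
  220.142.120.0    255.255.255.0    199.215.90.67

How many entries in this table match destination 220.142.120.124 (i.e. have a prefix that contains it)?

Prefixes containing 220.142.120.124:
  220.142.120.0/24 (220.142.120.0 - 220.142.120.255)
Total matching entries: 1.

1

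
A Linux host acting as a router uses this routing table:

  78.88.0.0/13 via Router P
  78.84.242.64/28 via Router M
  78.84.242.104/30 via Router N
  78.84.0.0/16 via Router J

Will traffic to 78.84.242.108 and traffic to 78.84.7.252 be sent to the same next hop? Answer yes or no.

yes

78.84.242.108: longest match 78.84.0.0/16 -> Router J
78.84.7.252: longest match 78.84.0.0/16 -> Router J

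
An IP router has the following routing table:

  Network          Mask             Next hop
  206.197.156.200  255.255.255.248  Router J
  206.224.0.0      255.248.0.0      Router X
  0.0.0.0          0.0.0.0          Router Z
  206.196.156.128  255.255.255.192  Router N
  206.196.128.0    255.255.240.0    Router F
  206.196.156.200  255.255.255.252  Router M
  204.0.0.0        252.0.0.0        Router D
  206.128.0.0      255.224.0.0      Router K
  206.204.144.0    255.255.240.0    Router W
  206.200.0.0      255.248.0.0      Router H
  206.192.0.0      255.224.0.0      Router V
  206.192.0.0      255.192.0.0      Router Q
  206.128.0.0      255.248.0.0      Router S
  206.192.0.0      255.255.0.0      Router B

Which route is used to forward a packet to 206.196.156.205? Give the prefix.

Entries matching 206.196.156.205:
  0.0.0.0/0 (default, matches everything)
  204.0.0.0/6 (204.0.0.0 - 207.255.255.255)
  206.192.0.0/10 (206.192.0.0 - 206.255.255.255)
  206.192.0.0/11 (206.192.0.0 - 206.223.255.255)
Most specific is 206.192.0.0/11.

206.192.0.0/11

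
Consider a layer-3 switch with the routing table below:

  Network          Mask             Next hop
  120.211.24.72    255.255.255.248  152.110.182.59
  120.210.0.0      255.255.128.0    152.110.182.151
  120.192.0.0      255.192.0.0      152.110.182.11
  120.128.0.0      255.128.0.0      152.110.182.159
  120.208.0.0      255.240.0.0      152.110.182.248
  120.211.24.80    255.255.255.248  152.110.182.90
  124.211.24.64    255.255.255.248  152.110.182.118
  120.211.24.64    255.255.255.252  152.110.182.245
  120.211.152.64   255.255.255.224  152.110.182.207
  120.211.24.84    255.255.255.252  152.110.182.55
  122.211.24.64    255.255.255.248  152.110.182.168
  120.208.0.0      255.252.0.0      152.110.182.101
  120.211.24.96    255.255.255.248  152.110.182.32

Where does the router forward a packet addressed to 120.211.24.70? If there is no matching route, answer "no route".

Routes whose prefix contains 120.211.24.70:
  120.128.0.0/9 (120.128.0.0 - 120.255.255.255) -> 152.110.182.159
  120.192.0.0/10 (120.192.0.0 - 120.255.255.255) -> 152.110.182.11
  120.208.0.0/12 (120.208.0.0 - 120.223.255.255) -> 152.110.182.248
  120.208.0.0/14 (120.208.0.0 - 120.211.255.255) -> 152.110.182.101
More-specific entries that do NOT match:
  120.211.24.64/30 (120.211.24.64 - 120.211.24.67) does not contain 120.211.24.70
  120.211.24.84/30 (120.211.24.84 - 120.211.24.87) does not contain 120.211.24.70
  120.211.24.72/29 (120.211.24.72 - 120.211.24.79) does not contain 120.211.24.70
  120.211.24.80/29 (120.211.24.80 - 120.211.24.87) does not contain 120.211.24.70
  124.211.24.64/29 (124.211.24.64 - 124.211.24.71) does not contain 120.211.24.70
  122.211.24.64/29 (122.211.24.64 - 122.211.24.71) does not contain 120.211.24.70
  120.211.24.96/29 (120.211.24.96 - 120.211.24.103) does not contain 120.211.24.70
  120.211.152.64/27 (120.211.152.64 - 120.211.152.95) does not contain 120.211.24.70
  120.210.0.0/17 (120.210.0.0 - 120.210.127.255) does not contain 120.211.24.70
Longest matching prefix is /14 -> next hop 152.110.182.101.

152.110.182.101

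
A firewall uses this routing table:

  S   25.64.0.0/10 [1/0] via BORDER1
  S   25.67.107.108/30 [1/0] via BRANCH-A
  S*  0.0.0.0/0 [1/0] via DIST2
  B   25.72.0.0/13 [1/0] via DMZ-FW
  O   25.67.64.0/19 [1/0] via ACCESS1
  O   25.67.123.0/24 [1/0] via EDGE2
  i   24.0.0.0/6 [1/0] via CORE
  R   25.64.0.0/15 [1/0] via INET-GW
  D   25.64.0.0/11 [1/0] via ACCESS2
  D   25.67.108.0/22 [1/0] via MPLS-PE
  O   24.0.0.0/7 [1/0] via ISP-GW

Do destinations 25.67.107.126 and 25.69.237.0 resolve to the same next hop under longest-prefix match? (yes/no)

25.67.107.126: longest match 25.64.0.0/11 -> ACCESS2
25.69.237.0: longest match 25.64.0.0/11 -> ACCESS2

yes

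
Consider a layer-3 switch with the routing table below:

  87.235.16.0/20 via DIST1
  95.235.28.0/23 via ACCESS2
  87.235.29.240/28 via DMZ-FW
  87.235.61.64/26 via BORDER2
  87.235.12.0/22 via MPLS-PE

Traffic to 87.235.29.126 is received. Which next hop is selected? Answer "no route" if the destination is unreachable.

Routes whose prefix contains 87.235.29.126:
  87.235.16.0/20 (87.235.16.0 - 87.235.31.255) -> DIST1
More-specific entries that do NOT match:
  87.235.29.240/28 (87.235.29.240 - 87.235.29.255) does not contain 87.235.29.126
  87.235.61.64/26 (87.235.61.64 - 87.235.61.127) does not contain 87.235.29.126
  95.235.28.0/23 (95.235.28.0 - 95.235.29.255) does not contain 87.235.29.126
  87.235.12.0/22 (87.235.12.0 - 87.235.15.255) does not contain 87.235.29.126
Longest matching prefix is /20 -> next hop DIST1.

DIST1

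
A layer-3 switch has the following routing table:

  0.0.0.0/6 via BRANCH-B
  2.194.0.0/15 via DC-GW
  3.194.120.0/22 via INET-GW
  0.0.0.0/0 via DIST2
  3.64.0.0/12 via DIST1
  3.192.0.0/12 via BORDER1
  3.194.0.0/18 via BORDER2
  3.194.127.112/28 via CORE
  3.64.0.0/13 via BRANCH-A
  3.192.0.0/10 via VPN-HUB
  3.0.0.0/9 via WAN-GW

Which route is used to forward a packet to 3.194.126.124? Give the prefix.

3.192.0.0/12

Entries matching 3.194.126.124:
  0.0.0.0/0 (default, matches everything)
  0.0.0.0/6 (0.0.0.0 - 3.255.255.255)
  3.192.0.0/10 (3.192.0.0 - 3.255.255.255)
  3.192.0.0/12 (3.192.0.0 - 3.207.255.255)
Most specific is 3.192.0.0/12.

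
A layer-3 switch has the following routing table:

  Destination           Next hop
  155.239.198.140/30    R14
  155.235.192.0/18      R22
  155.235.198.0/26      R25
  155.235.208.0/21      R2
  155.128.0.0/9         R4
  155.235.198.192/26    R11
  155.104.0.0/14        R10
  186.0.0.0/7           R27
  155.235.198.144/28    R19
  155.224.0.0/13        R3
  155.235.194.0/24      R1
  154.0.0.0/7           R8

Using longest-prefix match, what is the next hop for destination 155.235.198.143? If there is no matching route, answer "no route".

Routes whose prefix contains 155.235.198.143:
  154.0.0.0/7 (154.0.0.0 - 155.255.255.255) -> R8
  155.128.0.0/9 (155.128.0.0 - 155.255.255.255) -> R4
  155.235.192.0/18 (155.235.192.0 - 155.235.255.255) -> R22
More-specific entries that do NOT match:
  155.239.198.140/30 (155.239.198.140 - 155.239.198.143) does not contain 155.235.198.143
  155.235.198.144/28 (155.235.198.144 - 155.235.198.159) does not contain 155.235.198.143
  155.235.198.0/26 (155.235.198.0 - 155.235.198.63) does not contain 155.235.198.143
  155.235.198.192/26 (155.235.198.192 - 155.235.198.255) does not contain 155.235.198.143
  155.235.194.0/24 (155.235.194.0 - 155.235.194.255) does not contain 155.235.198.143
  155.235.208.0/21 (155.235.208.0 - 155.235.215.255) does not contain 155.235.198.143
Longest matching prefix is /18 -> next hop R22.

R22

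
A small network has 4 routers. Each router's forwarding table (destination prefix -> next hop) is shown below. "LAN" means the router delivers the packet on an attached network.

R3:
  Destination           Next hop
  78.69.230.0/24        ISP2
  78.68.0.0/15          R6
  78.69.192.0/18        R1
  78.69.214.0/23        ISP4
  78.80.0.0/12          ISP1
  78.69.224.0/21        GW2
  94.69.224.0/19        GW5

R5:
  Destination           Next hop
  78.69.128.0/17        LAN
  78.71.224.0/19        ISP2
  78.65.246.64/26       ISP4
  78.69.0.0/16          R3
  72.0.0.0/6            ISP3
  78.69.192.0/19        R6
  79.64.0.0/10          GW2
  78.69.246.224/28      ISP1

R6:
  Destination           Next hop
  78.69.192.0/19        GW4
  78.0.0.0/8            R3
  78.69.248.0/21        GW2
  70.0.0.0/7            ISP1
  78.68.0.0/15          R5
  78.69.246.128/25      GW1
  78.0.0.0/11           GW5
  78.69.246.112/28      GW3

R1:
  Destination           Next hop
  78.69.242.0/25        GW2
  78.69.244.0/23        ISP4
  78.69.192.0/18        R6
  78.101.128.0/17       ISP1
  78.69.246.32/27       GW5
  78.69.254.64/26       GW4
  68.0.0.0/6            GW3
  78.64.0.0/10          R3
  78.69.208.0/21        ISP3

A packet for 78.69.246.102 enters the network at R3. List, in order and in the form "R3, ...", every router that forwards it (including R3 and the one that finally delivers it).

R3, R1, R6, R5

At R3: longest match for 78.69.246.102 is 78.69.192.0/18 -> R1
At R1: longest match for 78.69.246.102 is 78.69.192.0/18 -> R6
At R6: longest match for 78.69.246.102 is 78.68.0.0/15 -> R5
At R5: longest match for 78.69.246.102 is 78.69.128.0/17 -> LAN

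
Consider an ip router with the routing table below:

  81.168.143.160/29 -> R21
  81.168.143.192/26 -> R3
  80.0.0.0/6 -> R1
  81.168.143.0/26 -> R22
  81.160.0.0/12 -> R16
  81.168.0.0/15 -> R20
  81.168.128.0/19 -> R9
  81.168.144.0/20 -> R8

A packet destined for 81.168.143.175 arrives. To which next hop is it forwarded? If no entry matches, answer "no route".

Routes whose prefix contains 81.168.143.175:
  80.0.0.0/6 (80.0.0.0 - 83.255.255.255) -> R1
  81.160.0.0/12 (81.160.0.0 - 81.175.255.255) -> R16
  81.168.0.0/15 (81.168.0.0 - 81.169.255.255) -> R20
  81.168.128.0/19 (81.168.128.0 - 81.168.159.255) -> R9
More-specific entries that do NOT match:
  81.168.143.160/29 (81.168.143.160 - 81.168.143.167) does not contain 81.168.143.175
  81.168.143.192/26 (81.168.143.192 - 81.168.143.255) does not contain 81.168.143.175
  81.168.143.0/26 (81.168.143.0 - 81.168.143.63) does not contain 81.168.143.175
  81.168.144.0/20 (81.168.144.0 - 81.168.159.255) does not contain 81.168.143.175
Longest matching prefix is /19 -> next hop R9.

R9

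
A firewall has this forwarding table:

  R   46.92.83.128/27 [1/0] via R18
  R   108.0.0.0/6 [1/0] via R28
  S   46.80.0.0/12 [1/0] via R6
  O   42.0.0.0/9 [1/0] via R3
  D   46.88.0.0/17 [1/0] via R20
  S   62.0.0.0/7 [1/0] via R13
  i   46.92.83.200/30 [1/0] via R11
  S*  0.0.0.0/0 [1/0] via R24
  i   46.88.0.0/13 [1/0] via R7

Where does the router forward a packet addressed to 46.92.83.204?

Routes whose prefix contains 46.92.83.204:
  0.0.0.0/0 (default, matches everything) -> R24
  46.80.0.0/12 (46.80.0.0 - 46.95.255.255) -> R6
  46.88.0.0/13 (46.88.0.0 - 46.95.255.255) -> R7
More-specific entries that do NOT match:
  46.92.83.200/30 (46.92.83.200 - 46.92.83.203) does not contain 46.92.83.204
  46.92.83.128/27 (46.92.83.128 - 46.92.83.159) does not contain 46.92.83.204
  46.88.0.0/17 (46.88.0.0 - 46.88.127.255) does not contain 46.92.83.204
Longest matching prefix is /13 -> next hop R7.

R7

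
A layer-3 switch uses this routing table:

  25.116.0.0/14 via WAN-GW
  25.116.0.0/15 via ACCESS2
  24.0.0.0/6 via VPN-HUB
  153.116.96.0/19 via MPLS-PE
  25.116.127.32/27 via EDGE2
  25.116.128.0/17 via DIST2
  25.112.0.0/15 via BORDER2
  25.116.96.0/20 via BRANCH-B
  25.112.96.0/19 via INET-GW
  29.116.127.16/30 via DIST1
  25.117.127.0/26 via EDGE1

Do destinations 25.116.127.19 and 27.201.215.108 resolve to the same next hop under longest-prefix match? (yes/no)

no

25.116.127.19: longest match 25.116.0.0/15 -> ACCESS2
27.201.215.108: longest match 24.0.0.0/6 -> VPN-HUB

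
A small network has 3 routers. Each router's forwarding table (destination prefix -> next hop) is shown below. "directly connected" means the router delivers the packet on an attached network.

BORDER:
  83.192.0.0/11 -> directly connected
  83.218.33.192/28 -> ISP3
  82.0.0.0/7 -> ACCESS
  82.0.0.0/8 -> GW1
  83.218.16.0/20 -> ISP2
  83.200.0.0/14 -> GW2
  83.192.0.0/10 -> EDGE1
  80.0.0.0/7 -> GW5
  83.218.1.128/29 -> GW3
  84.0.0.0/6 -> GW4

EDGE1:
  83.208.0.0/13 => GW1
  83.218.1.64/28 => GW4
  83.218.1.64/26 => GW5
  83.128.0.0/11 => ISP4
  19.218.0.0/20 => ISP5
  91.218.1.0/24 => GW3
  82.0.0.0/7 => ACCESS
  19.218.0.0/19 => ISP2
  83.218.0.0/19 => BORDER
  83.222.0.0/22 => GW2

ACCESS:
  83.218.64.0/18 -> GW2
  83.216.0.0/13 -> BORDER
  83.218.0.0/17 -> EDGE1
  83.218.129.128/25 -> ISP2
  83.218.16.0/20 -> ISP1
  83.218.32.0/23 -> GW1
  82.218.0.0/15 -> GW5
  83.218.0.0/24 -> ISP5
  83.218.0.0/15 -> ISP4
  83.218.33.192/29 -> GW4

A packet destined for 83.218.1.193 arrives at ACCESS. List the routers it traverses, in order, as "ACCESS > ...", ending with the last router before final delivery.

ACCESS > EDGE1 > BORDER

At ACCESS: longest match for 83.218.1.193 is 83.218.0.0/17 -> EDGE1
At EDGE1: longest match for 83.218.1.193 is 83.218.0.0/19 -> BORDER
At BORDER: longest match for 83.218.1.193 is 83.192.0.0/11 -> directly connected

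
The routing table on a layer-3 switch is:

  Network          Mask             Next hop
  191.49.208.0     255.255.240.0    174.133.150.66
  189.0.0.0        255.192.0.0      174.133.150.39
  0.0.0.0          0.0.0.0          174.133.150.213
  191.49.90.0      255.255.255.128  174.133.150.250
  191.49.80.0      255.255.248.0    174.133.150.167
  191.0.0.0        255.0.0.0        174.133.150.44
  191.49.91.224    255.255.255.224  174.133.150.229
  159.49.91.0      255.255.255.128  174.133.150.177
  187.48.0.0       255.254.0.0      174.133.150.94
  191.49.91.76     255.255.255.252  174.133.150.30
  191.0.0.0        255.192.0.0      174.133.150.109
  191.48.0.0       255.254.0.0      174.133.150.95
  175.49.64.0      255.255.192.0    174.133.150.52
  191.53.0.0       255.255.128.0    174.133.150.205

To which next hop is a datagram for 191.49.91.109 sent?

Routes whose prefix contains 191.49.91.109:
  0.0.0.0/0 (default, matches everything) -> 174.133.150.213
  191.0.0.0/8 (191.0.0.0 - 191.255.255.255) -> 174.133.150.44
  191.0.0.0/10 (191.0.0.0 - 191.63.255.255) -> 174.133.150.109
  191.48.0.0/15 (191.48.0.0 - 191.49.255.255) -> 174.133.150.95
More-specific entries that do NOT match:
  191.49.91.76/30 (191.49.91.76 - 191.49.91.79) does not contain 191.49.91.109
  191.49.91.224/27 (191.49.91.224 - 191.49.91.255) does not contain 191.49.91.109
  191.49.90.0/25 (191.49.90.0 - 191.49.90.127) does not contain 191.49.91.109
  159.49.91.0/25 (159.49.91.0 - 159.49.91.127) does not contain 191.49.91.109
  191.49.80.0/21 (191.49.80.0 - 191.49.87.255) does not contain 191.49.91.109
  191.49.208.0/20 (191.49.208.0 - 191.49.223.255) does not contain 191.49.91.109
  175.49.64.0/18 (175.49.64.0 - 175.49.127.255) does not contain 191.49.91.109
  191.53.0.0/17 (191.53.0.0 - 191.53.127.255) does not contain 191.49.91.109
Longest matching prefix is /15 -> next hop 174.133.150.95.

174.133.150.95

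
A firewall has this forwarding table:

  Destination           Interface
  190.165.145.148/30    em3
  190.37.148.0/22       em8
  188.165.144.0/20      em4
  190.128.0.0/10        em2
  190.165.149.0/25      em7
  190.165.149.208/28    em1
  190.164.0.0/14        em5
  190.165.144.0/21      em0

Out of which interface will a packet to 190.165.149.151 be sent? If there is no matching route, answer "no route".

Routes whose prefix contains 190.165.149.151:
  190.128.0.0/10 (190.128.0.0 - 190.191.255.255) -> em2
  190.164.0.0/14 (190.164.0.0 - 190.167.255.255) -> em5
  190.165.144.0/21 (190.165.144.0 - 190.165.151.255) -> em0
More-specific entries that do NOT match:
  190.165.145.148/30 (190.165.145.148 - 190.165.145.151) does not contain 190.165.149.151
  190.165.149.208/28 (190.165.149.208 - 190.165.149.223) does not contain 190.165.149.151
  190.165.149.0/25 (190.165.149.0 - 190.165.149.127) does not contain 190.165.149.151
  190.37.148.0/22 (190.37.148.0 - 190.37.151.255) does not contain 190.165.149.151
Longest matching prefix is /21 -> interface em0.

em0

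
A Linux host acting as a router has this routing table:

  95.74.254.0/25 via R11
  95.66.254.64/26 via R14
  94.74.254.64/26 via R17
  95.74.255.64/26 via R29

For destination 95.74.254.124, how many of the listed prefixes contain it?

Prefixes containing 95.74.254.124:
  95.74.254.0/25 (95.74.254.0 - 95.74.254.127)
Total matching entries: 1.

1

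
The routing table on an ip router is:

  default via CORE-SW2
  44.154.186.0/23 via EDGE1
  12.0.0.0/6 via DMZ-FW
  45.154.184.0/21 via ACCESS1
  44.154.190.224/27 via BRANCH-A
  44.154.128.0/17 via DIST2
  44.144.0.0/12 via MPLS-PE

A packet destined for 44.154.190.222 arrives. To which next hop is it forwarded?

Routes whose prefix contains 44.154.190.222:
  0.0.0.0/0 (default, matches everything) -> CORE-SW2
  44.144.0.0/12 (44.144.0.0 - 44.159.255.255) -> MPLS-PE
  44.154.128.0/17 (44.154.128.0 - 44.154.255.255) -> DIST2
More-specific entries that do NOT match:
  44.154.190.224/27 (44.154.190.224 - 44.154.190.255) does not contain 44.154.190.222
  44.154.186.0/23 (44.154.186.0 - 44.154.187.255) does not contain 44.154.190.222
  45.154.184.0/21 (45.154.184.0 - 45.154.191.255) does not contain 44.154.190.222
Longest matching prefix is /17 -> next hop DIST2.

DIST2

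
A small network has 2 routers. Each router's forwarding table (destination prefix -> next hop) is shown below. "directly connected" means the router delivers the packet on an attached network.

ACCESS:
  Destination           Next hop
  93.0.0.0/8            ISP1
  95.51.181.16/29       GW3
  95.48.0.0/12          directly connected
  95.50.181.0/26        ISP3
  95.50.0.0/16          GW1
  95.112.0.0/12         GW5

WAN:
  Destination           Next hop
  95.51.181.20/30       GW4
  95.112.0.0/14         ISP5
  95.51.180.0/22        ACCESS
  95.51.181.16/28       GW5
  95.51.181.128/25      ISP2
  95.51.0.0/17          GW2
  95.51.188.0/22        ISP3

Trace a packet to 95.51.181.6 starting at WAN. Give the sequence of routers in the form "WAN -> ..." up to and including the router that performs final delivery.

WAN -> ACCESS

At WAN: longest match for 95.51.181.6 is 95.51.180.0/22 -> ACCESS
At ACCESS: longest match for 95.51.181.6 is 95.48.0.0/12 -> directly connected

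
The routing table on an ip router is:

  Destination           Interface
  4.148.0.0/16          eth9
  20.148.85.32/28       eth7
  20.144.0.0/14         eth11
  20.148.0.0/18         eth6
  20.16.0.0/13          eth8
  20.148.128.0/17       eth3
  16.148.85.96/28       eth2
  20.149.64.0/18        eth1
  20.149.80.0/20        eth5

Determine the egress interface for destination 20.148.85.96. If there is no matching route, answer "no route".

No entry's prefix contains 20.148.85.96; there is no default route.

no route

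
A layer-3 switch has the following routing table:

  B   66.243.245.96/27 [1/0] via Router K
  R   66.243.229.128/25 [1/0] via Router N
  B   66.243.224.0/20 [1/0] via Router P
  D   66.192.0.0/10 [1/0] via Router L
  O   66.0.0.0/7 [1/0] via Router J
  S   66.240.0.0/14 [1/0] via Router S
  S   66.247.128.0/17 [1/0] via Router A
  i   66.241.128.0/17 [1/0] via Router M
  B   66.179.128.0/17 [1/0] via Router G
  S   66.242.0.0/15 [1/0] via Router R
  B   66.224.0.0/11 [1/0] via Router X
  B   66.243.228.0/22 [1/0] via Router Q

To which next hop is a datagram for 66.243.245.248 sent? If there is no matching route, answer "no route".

Router R

Routes whose prefix contains 66.243.245.248:
  66.0.0.0/7 (66.0.0.0 - 67.255.255.255) -> Router J
  66.192.0.0/10 (66.192.0.0 - 66.255.255.255) -> Router L
  66.224.0.0/11 (66.224.0.0 - 66.255.255.255) -> Router X
  66.240.0.0/14 (66.240.0.0 - 66.243.255.255) -> Router S
  66.242.0.0/15 (66.242.0.0 - 66.243.255.255) -> Router R
More-specific entries that do NOT match:
  66.243.245.96/27 (66.243.245.96 - 66.243.245.127) does not contain 66.243.245.248
  66.243.229.128/25 (66.243.229.128 - 66.243.229.255) does not contain 66.243.245.248
  66.243.228.0/22 (66.243.228.0 - 66.243.231.255) does not contain 66.243.245.248
  66.243.224.0/20 (66.243.224.0 - 66.243.239.255) does not contain 66.243.245.248
  66.247.128.0/17 (66.247.128.0 - 66.247.255.255) does not contain 66.243.245.248
  66.241.128.0/17 (66.241.128.0 - 66.241.255.255) does not contain 66.243.245.248
  66.179.128.0/17 (66.179.128.0 - 66.179.255.255) does not contain 66.243.245.248
Longest matching prefix is /15 -> next hop Router R.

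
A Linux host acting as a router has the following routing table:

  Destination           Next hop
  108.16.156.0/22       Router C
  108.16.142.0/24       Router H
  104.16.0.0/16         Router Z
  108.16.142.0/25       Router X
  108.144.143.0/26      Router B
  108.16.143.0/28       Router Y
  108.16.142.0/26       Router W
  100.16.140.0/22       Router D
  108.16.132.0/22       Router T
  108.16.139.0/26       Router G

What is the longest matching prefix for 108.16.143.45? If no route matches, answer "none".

108.16.143.45 is outside every listed prefix and there is no default route.

none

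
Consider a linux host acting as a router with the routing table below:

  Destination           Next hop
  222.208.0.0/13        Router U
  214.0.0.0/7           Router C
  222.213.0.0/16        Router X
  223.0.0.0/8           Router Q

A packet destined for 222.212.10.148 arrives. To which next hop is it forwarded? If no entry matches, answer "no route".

Router U

Routes whose prefix contains 222.212.10.148:
  222.208.0.0/13 (222.208.0.0 - 222.215.255.255) -> Router U
More-specific entries that do NOT match:
  222.213.0.0/16 (222.213.0.0 - 222.213.255.255) does not contain 222.212.10.148
Longest matching prefix is /13 -> next hop Router U.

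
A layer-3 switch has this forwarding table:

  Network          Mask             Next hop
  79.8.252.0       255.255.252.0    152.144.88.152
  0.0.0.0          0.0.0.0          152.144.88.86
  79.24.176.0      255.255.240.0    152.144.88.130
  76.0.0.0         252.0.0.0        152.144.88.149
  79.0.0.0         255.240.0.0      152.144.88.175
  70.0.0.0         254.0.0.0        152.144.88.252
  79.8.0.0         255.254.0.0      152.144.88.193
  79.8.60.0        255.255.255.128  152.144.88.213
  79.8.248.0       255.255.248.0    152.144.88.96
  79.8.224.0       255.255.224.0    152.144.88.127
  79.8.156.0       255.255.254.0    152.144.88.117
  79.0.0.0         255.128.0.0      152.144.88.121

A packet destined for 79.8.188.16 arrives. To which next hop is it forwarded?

Routes whose prefix contains 79.8.188.16:
  0.0.0.0/0 (default, matches everything) -> 152.144.88.86
  76.0.0.0/6 (76.0.0.0 - 79.255.255.255) -> 152.144.88.149
  79.0.0.0/9 (79.0.0.0 - 79.127.255.255) -> 152.144.88.121
  79.0.0.0/12 (79.0.0.0 - 79.15.255.255) -> 152.144.88.175
  79.8.0.0/15 (79.8.0.0 - 79.9.255.255) -> 152.144.88.193
More-specific entries that do NOT match:
  79.8.60.0/25 (79.8.60.0 - 79.8.60.127) does not contain 79.8.188.16
  79.8.156.0/23 (79.8.156.0 - 79.8.157.255) does not contain 79.8.188.16
  79.8.252.0/22 (79.8.252.0 - 79.8.255.255) does not contain 79.8.188.16
  79.8.248.0/21 (79.8.248.0 - 79.8.255.255) does not contain 79.8.188.16
  79.24.176.0/20 (79.24.176.0 - 79.24.191.255) does not contain 79.8.188.16
  79.8.224.0/19 (79.8.224.0 - 79.8.255.255) does not contain 79.8.188.16
Longest matching prefix is /15 -> next hop 152.144.88.193.

152.144.88.193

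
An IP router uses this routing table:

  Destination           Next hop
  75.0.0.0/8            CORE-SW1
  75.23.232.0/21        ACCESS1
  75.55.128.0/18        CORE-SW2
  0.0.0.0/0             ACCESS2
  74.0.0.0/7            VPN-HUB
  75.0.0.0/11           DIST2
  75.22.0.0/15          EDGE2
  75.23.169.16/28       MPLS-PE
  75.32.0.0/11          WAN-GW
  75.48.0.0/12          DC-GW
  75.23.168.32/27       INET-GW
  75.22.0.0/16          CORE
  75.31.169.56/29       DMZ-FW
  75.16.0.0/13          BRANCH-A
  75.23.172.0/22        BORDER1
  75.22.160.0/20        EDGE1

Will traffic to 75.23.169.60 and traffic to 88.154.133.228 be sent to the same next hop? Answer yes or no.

75.23.169.60: longest match 75.22.0.0/15 -> EDGE2
88.154.133.228: longest match 0.0.0.0/0 -> ACCESS2

no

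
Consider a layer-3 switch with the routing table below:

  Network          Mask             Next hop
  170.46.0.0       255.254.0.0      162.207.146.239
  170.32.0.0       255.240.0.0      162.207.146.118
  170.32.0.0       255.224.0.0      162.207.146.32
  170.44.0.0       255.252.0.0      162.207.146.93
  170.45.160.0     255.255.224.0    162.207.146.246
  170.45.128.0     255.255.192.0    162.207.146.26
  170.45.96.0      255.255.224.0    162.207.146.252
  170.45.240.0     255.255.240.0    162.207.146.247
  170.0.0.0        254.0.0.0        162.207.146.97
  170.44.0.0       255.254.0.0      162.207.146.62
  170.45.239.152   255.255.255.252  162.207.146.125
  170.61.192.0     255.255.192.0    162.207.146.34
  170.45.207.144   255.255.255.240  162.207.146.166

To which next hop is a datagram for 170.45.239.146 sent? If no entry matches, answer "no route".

162.207.146.62

Routes whose prefix contains 170.45.239.146:
  170.0.0.0/7 (170.0.0.0 - 171.255.255.255) -> 162.207.146.97
  170.32.0.0/11 (170.32.0.0 - 170.63.255.255) -> 162.207.146.32
  170.32.0.0/12 (170.32.0.0 - 170.47.255.255) -> 162.207.146.118
  170.44.0.0/14 (170.44.0.0 - 170.47.255.255) -> 162.207.146.93
  170.44.0.0/15 (170.44.0.0 - 170.45.255.255) -> 162.207.146.62
More-specific entries that do NOT match:
  170.45.239.152/30 (170.45.239.152 - 170.45.239.155) does not contain 170.45.239.146
  170.45.207.144/28 (170.45.207.144 - 170.45.207.159) does not contain 170.45.239.146
  170.45.240.0/20 (170.45.240.0 - 170.45.255.255) does not contain 170.45.239.146
  170.45.160.0/19 (170.45.160.0 - 170.45.191.255) does not contain 170.45.239.146
  170.45.96.0/19 (170.45.96.0 - 170.45.127.255) does not contain 170.45.239.146
  170.45.128.0/18 (170.45.128.0 - 170.45.191.255) does not contain 170.45.239.146
  170.61.192.0/18 (170.61.192.0 - 170.61.255.255) does not contain 170.45.239.146
Longest matching prefix is /15 -> next hop 162.207.146.62.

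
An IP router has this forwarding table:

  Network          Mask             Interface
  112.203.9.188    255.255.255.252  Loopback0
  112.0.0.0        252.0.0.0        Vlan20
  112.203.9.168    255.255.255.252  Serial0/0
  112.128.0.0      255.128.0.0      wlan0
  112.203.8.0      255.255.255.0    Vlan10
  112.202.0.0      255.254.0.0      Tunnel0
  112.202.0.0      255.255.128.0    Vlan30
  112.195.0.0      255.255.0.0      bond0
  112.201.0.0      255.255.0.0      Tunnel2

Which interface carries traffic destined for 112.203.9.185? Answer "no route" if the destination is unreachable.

Tunnel0

Routes whose prefix contains 112.203.9.185:
  112.0.0.0/6 (112.0.0.0 - 115.255.255.255) -> Vlan20
  112.128.0.0/9 (112.128.0.0 - 112.255.255.255) -> wlan0
  112.202.0.0/15 (112.202.0.0 - 112.203.255.255) -> Tunnel0
More-specific entries that do NOT match:
  112.203.9.188/30 (112.203.9.188 - 112.203.9.191) does not contain 112.203.9.185
  112.203.9.168/30 (112.203.9.168 - 112.203.9.171) does not contain 112.203.9.185
  112.203.8.0/24 (112.203.8.0 - 112.203.8.255) does not contain 112.203.9.185
  112.202.0.0/17 (112.202.0.0 - 112.202.127.255) does not contain 112.203.9.185
  112.195.0.0/16 (112.195.0.0 - 112.195.255.255) does not contain 112.203.9.185
  112.201.0.0/16 (112.201.0.0 - 112.201.255.255) does not contain 112.203.9.185
Longest matching prefix is /15 -> interface Tunnel0.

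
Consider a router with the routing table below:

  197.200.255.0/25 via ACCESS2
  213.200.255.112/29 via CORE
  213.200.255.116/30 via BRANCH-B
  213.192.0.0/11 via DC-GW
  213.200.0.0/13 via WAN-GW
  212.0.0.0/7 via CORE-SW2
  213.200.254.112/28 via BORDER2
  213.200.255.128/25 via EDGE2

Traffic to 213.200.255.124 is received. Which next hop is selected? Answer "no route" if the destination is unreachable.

WAN-GW

Routes whose prefix contains 213.200.255.124:
  212.0.0.0/7 (212.0.0.0 - 213.255.255.255) -> CORE-SW2
  213.192.0.0/11 (213.192.0.0 - 213.223.255.255) -> DC-GW
  213.200.0.0/13 (213.200.0.0 - 213.207.255.255) -> WAN-GW
More-specific entries that do NOT match:
  213.200.255.116/30 (213.200.255.116 - 213.200.255.119) does not contain 213.200.255.124
  213.200.255.112/29 (213.200.255.112 - 213.200.255.119) does not contain 213.200.255.124
  213.200.254.112/28 (213.200.254.112 - 213.200.254.127) does not contain 213.200.255.124
  197.200.255.0/25 (197.200.255.0 - 197.200.255.127) does not contain 213.200.255.124
  213.200.255.128/25 (213.200.255.128 - 213.200.255.255) does not contain 213.200.255.124
Longest matching prefix is /13 -> next hop WAN-GW.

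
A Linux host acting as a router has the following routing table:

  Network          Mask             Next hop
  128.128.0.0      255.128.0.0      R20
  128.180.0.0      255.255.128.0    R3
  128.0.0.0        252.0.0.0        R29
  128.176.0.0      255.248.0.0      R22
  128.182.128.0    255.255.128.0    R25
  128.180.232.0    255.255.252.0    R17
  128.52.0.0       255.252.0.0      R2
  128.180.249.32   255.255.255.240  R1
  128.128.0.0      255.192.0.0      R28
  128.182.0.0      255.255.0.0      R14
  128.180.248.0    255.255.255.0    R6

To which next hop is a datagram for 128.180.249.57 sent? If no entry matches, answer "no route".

Routes whose prefix contains 128.180.249.57:
  128.0.0.0/6 (128.0.0.0 - 131.255.255.255) -> R29
  128.128.0.0/9 (128.128.0.0 - 128.255.255.255) -> R20
  128.128.0.0/10 (128.128.0.0 - 128.191.255.255) -> R28
  128.176.0.0/13 (128.176.0.0 - 128.183.255.255) -> R22
More-specific entries that do NOT match:
  128.180.249.32/28 (128.180.249.32 - 128.180.249.47) does not contain 128.180.249.57
  128.180.248.0/24 (128.180.248.0 - 128.180.248.255) does not contain 128.180.249.57
  128.180.232.0/22 (128.180.232.0 - 128.180.235.255) does not contain 128.180.249.57
  128.180.0.0/17 (128.180.0.0 - 128.180.127.255) does not contain 128.180.249.57
  128.182.128.0/17 (128.182.128.0 - 128.182.255.255) does not contain 128.180.249.57
  128.182.0.0/16 (128.182.0.0 - 128.182.255.255) does not contain 128.180.249.57
  128.52.0.0/14 (128.52.0.0 - 128.55.255.255) does not contain 128.180.249.57
Longest matching prefix is /13 -> next hop R22.

R22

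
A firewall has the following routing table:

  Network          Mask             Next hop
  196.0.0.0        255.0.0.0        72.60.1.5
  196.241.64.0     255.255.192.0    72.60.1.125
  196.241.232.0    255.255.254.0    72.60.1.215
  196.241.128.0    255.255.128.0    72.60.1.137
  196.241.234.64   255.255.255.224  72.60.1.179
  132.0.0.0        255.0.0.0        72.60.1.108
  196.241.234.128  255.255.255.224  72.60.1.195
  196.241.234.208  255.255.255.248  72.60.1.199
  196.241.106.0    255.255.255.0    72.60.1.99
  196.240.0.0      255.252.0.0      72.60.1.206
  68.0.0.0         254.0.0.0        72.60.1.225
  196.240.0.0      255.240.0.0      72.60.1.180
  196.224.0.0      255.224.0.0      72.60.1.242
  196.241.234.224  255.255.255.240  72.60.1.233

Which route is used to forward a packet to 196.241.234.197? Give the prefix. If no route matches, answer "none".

196.241.128.0/17

Entries matching 196.241.234.197:
  196.0.0.0/8 (196.0.0.0 - 196.255.255.255)
  196.224.0.0/11 (196.224.0.0 - 196.255.255.255)
  196.240.0.0/12 (196.240.0.0 - 196.255.255.255)
  196.240.0.0/14 (196.240.0.0 - 196.243.255.255)
  196.241.128.0/17 (196.241.128.0 - 196.241.255.255)
Most specific is 196.241.128.0/17.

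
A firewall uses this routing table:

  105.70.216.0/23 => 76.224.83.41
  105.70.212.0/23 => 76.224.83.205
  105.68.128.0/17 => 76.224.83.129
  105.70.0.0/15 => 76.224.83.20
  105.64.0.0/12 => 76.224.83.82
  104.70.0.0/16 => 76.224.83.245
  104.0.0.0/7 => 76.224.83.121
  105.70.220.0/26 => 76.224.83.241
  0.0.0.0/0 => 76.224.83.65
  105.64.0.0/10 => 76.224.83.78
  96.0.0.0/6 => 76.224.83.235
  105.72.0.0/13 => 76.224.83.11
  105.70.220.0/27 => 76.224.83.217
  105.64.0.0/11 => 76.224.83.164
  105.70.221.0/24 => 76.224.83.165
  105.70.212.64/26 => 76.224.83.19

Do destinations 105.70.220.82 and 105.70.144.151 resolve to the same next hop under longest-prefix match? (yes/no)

yes

105.70.220.82: longest match 105.70.0.0/15 -> 76.224.83.20
105.70.144.151: longest match 105.70.0.0/15 -> 76.224.83.20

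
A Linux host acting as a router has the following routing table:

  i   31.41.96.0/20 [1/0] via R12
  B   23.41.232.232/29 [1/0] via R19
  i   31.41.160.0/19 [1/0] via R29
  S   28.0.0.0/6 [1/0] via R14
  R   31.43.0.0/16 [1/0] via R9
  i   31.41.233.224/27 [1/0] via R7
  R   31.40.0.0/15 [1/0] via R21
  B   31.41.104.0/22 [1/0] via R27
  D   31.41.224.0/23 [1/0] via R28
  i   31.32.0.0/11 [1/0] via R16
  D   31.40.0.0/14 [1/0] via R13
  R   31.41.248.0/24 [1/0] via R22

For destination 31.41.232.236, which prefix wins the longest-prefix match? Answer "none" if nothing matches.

31.40.0.0/15

Entries matching 31.41.232.236:
  28.0.0.0/6 (28.0.0.0 - 31.255.255.255)
  31.32.0.0/11 (31.32.0.0 - 31.63.255.255)
  31.40.0.0/14 (31.40.0.0 - 31.43.255.255)
  31.40.0.0/15 (31.40.0.0 - 31.41.255.255)
Most specific is 31.40.0.0/15.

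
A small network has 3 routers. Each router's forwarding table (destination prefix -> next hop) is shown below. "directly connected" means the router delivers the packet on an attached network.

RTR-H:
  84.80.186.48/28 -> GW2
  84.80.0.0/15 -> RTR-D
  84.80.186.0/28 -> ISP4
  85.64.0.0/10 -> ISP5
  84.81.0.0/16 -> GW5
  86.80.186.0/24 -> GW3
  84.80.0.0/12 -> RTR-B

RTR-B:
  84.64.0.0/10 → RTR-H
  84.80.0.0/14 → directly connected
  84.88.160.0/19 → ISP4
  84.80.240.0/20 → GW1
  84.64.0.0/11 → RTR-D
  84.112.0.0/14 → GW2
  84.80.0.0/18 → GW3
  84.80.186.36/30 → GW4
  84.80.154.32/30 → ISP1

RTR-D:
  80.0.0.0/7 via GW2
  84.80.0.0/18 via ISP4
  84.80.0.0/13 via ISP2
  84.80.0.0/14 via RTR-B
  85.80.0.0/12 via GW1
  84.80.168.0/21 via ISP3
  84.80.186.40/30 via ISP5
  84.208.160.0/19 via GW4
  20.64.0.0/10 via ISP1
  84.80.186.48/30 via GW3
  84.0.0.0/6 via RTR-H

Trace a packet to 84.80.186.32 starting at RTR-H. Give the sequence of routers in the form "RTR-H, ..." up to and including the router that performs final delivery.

RTR-H, RTR-D, RTR-B

At RTR-H: longest match for 84.80.186.32 is 84.80.0.0/15 -> RTR-D
At RTR-D: longest match for 84.80.186.32 is 84.80.0.0/14 -> RTR-B
At RTR-B: longest match for 84.80.186.32 is 84.80.0.0/14 -> directly connected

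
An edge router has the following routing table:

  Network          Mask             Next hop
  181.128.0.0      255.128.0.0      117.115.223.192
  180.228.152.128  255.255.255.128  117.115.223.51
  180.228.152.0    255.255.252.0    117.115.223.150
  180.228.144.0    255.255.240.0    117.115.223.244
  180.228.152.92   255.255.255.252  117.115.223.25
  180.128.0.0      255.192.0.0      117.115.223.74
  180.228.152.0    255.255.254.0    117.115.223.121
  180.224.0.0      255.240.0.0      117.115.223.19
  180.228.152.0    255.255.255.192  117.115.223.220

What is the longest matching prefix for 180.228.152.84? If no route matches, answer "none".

Entries matching 180.228.152.84:
  180.224.0.0/12 (180.224.0.0 - 180.239.255.255)
  180.228.144.0/20 (180.228.144.0 - 180.228.159.255)
  180.228.152.0/22 (180.228.152.0 - 180.228.155.255)
  180.228.152.0/23 (180.228.152.0 - 180.228.153.255)
Most specific is 180.228.152.0/23.

180.228.152.0/23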